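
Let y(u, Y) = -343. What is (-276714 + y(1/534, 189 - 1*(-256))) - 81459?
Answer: -358516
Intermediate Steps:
(-276714 + y(1/534, 189 - 1*(-256))) - 81459 = (-276714 - 343) - 81459 = -277057 - 81459 = -358516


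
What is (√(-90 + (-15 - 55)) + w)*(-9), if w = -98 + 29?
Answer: 621 - 36*I*√10 ≈ 621.0 - 113.84*I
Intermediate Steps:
w = -69
(√(-90 + (-15 - 55)) + w)*(-9) = (√(-90 + (-15 - 55)) - 69)*(-9) = (√(-90 - 70) - 69)*(-9) = (√(-160) - 69)*(-9) = (4*I*√10 - 69)*(-9) = (-69 + 4*I*√10)*(-9) = 621 - 36*I*√10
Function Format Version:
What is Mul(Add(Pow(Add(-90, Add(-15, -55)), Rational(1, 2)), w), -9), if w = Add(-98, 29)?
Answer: Add(621, Mul(-36, I, Pow(10, Rational(1, 2)))) ≈ Add(621.00, Mul(-113.84, I))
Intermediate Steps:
w = -69
Mul(Add(Pow(Add(-90, Add(-15, -55)), Rational(1, 2)), w), -9) = Mul(Add(Pow(Add(-90, Add(-15, -55)), Rational(1, 2)), -69), -9) = Mul(Add(Pow(Add(-90, -70), Rational(1, 2)), -69), -9) = Mul(Add(Pow(-160, Rational(1, 2)), -69), -9) = Mul(Add(Mul(4, I, Pow(10, Rational(1, 2))), -69), -9) = Mul(Add(-69, Mul(4, I, Pow(10, Rational(1, 2)))), -9) = Add(621, Mul(-36, I, Pow(10, Rational(1, 2))))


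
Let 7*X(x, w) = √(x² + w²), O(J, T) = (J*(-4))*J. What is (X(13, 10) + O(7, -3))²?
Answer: (-1372 + √269)²/49 ≈ 37503.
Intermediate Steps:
O(J, T) = -4*J² (O(J, T) = (-4*J)*J = -4*J²)
X(x, w) = √(w² + x²)/7 (X(x, w) = √(x² + w²)/7 = √(w² + x²)/7)
(X(13, 10) + O(7, -3))² = (√(10² + 13²)/7 - 4*7²)² = (√(100 + 169)/7 - 4*49)² = (√269/7 - 196)² = (-196 + √269/7)²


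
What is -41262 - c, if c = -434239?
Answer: 392977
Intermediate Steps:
-41262 - c = -41262 - 1*(-434239) = -41262 + 434239 = 392977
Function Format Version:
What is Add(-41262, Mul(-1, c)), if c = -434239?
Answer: 392977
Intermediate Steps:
Add(-41262, Mul(-1, c)) = Add(-41262, Mul(-1, -434239)) = Add(-41262, 434239) = 392977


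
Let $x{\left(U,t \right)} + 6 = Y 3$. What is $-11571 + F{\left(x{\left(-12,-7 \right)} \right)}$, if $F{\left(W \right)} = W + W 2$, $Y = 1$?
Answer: $-11580$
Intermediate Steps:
$x{\left(U,t \right)} = -3$ ($x{\left(U,t \right)} = -6 + 1 \cdot 3 = -6 + 3 = -3$)
$F{\left(W \right)} = 3 W$ ($F{\left(W \right)} = W + 2 W = 3 W$)
$-11571 + F{\left(x{\left(-12,-7 \right)} \right)} = -11571 + 3 \left(-3\right) = -11571 - 9 = -11580$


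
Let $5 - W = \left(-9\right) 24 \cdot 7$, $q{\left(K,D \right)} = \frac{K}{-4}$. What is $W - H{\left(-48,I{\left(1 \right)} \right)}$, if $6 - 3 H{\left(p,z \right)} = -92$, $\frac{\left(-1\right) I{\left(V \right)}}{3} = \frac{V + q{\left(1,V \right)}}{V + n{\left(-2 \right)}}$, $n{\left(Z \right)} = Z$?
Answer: $\frac{4453}{3} \approx 1484.3$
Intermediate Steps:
$q{\left(K,D \right)} = - \frac{K}{4}$ ($q{\left(K,D \right)} = K \left(- \frac{1}{4}\right) = - \frac{K}{4}$)
$I{\left(V \right)} = - \frac{3 \left(- \frac{1}{4} + V\right)}{-2 + V}$ ($I{\left(V \right)} = - 3 \frac{V - \frac{1}{4}}{V - 2} = - 3 \frac{V - \frac{1}{4}}{-2 + V} = - 3 \frac{- \frac{1}{4} + V}{-2 + V} = - \frac{3 \left(- \frac{1}{4} + V\right)}{-2 + V}$)
$H{\left(p,z \right)} = \frac{98}{3}$ ($H{\left(p,z \right)} = 2 - - \frac{92}{3} = 2 + \frac{92}{3} = \frac{98}{3}$)
$W = 1517$ ($W = 5 - \left(-9\right) 24 \cdot 7 = 5 - \left(-216\right) 7 = 5 - -1512 = 5 + 1512 = 1517$)
$W - H{\left(-48,I{\left(1 \right)} \right)} = 1517 - \frac{98}{3} = \frac{4453}{3}$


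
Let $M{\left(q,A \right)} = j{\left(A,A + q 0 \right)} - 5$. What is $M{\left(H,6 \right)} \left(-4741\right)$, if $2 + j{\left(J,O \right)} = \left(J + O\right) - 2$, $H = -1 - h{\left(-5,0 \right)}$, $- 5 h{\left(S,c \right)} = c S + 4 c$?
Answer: $-14223$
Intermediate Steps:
$h{\left(S,c \right)} = - \frac{4 c}{5} - \frac{S c}{5}$ ($h{\left(S,c \right)} = - \frac{c S + 4 c}{5} = - \frac{S c + 4 c}{5} = - \frac{4 c + S c}{5} = - \frac{4 c}{5} - \frac{S c}{5}$)
$H = -1$ ($H = -1 - \left(- \frac{1}{5}\right) 0 \left(4 - 5\right) = -1 - \left(- \frac{1}{5}\right) 0 \left(-1\right) = -1 - 0 = -1 + 0 = -1$)
$j{\left(J,O \right)} = -4 + J + O$ ($j{\left(J,O \right)} = -2 - \left(2 - J - O\right) = -2 + \left(-2 + J + O\right) = -4 + J + O$)
$M{\left(q,A \right)} = -9 + 2 A$ ($M{\left(q,A \right)} = \left(-4 + A + \left(A + q 0\right)\right) - 5 = \left(-4 + A + \left(A + 0\right)\right) - 5 = \left(-4 + A + A\right) - 5 = \left(-4 + 2 A\right) - 5 = -9 + 2 A$)
$M{\left(H,6 \right)} \left(-4741\right) = \left(-9 + 2 \cdot 6\right) \left(-4741\right) = \left(-9 + 12\right) \left(-4741\right) = 3 \left(-4741\right) = -14223$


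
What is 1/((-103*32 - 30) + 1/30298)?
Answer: -30298/100771147 ≈ -0.00030066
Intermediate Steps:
1/((-103*32 - 30) + 1/30298) = 1/((-3296 - 30) + 1/30298) = 1/(-3326 + 1/30298) = 1/(-100771147/30298) = -30298/100771147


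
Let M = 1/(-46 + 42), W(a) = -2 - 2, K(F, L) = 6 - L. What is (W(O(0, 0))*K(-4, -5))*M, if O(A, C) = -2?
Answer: 11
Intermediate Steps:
W(a) = -4
M = -1/4 (M = 1/(-4) = -1/4 ≈ -0.25000)
(W(O(0, 0))*K(-4, -5))*M = -4*(6 - 1*(-5))*(-1/4) = -4*(6 + 5)*(-1/4) = -4*11*(-1/4) = -44*(-1/4) = 11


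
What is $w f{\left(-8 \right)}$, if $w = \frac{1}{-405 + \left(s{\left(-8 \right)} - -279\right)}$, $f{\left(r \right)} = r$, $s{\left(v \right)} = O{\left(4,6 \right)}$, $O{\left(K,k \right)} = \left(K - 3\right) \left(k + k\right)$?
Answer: $\frac{4}{57} \approx 0.070175$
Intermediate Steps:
$O{\left(K,k \right)} = 2 k \left(-3 + K\right)$ ($O{\left(K,k \right)} = \left(-3 + K\right) 2 k = 2 k \left(-3 + K\right)$)
$s{\left(v \right)} = 12$ ($s{\left(v \right)} = 2 \cdot 6 \left(-3 + 4\right) = 2 \cdot 6 \cdot 1 = 12$)
$w = - \frac{1}{114}$ ($w = \frac{1}{-405 + \left(12 - -279\right)} = \frac{1}{-405 + \left(12 + 279\right)} = \frac{1}{-405 + 291} = \frac{1}{-114} = - \frac{1}{114} \approx -0.0087719$)
$w f{\left(-8 \right)} = \left(- \frac{1}{114}\right) \left(-8\right) = \frac{4}{57}$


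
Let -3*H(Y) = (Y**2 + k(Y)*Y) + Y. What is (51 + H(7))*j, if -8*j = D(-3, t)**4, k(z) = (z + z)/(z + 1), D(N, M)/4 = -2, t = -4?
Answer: -14464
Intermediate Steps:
D(N, M) = -8 (D(N, M) = 4*(-2) = -8)
k(z) = 2*z/(1 + z) (k(z) = (2*z)/(1 + z) = 2*z/(1 + z))
H(Y) = -Y/3 - Y**2/3 - 2*Y**2/(3*(1 + Y)) (H(Y) = -((Y**2 + (2*Y/(1 + Y))*Y) + Y)/3 = -((Y**2 + 2*Y**2/(1 + Y)) + Y)/3 = -(Y + Y**2 + 2*Y**2/(1 + Y))/3 = -Y/3 - Y**2/3 - 2*Y**2/(3*(1 + Y)))
j = -512 (j = -1/8*(-8)**4 = -1/8*4096 = -512)
(51 + H(7))*j = (51 - 1*7*((1 + 7)**2 + 2*7)/(3 + 3*7))*(-512) = (51 - 1*7*(8**2 + 14)/(3 + 21))*(-512) = (51 - 1*7*(64 + 14)/24)*(-512) = (51 - 1*7*1/24*78)*(-512) = (51 - 91/4)*(-512) = (113/4)*(-512) = -14464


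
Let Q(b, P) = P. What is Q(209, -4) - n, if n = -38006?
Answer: 38002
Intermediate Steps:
Q(209, -4) - n = -4 - 1*(-38006) = -4 + 38006 = 38002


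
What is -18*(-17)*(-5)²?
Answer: 7650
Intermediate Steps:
-18*(-17)*(-5)² = 306*25 = 7650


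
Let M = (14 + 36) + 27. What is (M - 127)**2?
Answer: 2500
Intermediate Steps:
M = 77 (M = 50 + 27 = 77)
(M - 127)**2 = (77 - 127)**2 = (-50)**2 = 2500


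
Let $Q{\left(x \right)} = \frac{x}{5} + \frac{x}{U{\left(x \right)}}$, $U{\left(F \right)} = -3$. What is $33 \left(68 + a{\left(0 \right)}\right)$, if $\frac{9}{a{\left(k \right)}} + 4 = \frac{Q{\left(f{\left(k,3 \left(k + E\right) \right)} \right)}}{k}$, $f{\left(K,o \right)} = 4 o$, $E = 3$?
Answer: $2244$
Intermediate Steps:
$Q{\left(x \right)} = - \frac{2 x}{15}$ ($Q{\left(x \right)} = \frac{x}{5} + \frac{x}{-3} = x \frac{1}{5} + x \left(- \frac{1}{3}\right) = \frac{x}{5} - \frac{x}{3} = - \frac{2 x}{15}$)
$a{\left(k \right)} = \frac{9}{-4 + \frac{- \frac{24}{5} - \frac{8 k}{5}}{k}}$ ($a{\left(k \right)} = \frac{9}{-4 + \frac{\left(- \frac{2}{15}\right) 4 \cdot 3 \left(k + 3\right)}{k}} = \frac{9}{-4 + \frac{\left(- \frac{2}{15}\right) 4 \cdot 3 \left(3 + k\right)}{k}} = \frac{9}{-4 + \frac{\left(- \frac{2}{15}\right) 4 \left(9 + 3 k\right)}{k}} = \frac{9}{-4 + \frac{\left(- \frac{2}{15}\right) \left(36 + 12 k\right)}{k}} = \frac{9}{-4 + \frac{- \frac{24}{5} - \frac{8 k}{5}}{k}}$)
$33 \left(68 + a{\left(0 \right)}\right) = 33 \left(68 - \frac{0}{24 + 28 \cdot 0}\right) = 33 \left(68 - \frac{0}{24 + 0}\right) = 33 \left(68 - \frac{0}{24}\right) = 33 \left(68 - 0 \cdot \frac{1}{24}\right) = 33 \left(68 + 0\right) = 33 \cdot 68 = 2244$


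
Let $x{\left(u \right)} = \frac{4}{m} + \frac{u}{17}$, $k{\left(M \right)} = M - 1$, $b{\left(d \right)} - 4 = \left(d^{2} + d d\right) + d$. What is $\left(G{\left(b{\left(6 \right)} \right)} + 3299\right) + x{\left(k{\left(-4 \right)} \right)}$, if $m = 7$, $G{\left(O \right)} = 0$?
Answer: $\frac{392614}{119} \approx 3299.3$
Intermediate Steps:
$b{\left(d \right)} = 4 + d + 2 d^{2}$ ($b{\left(d \right)} = 4 + \left(\left(d^{2} + d d\right) + d\right) = 4 + \left(\left(d^{2} + d^{2}\right) + d\right) = 4 + \left(2 d^{2} + d\right) = 4 + \left(d + 2 d^{2}\right) = 4 + d + 2 d^{2}$)
$k{\left(M \right)} = -1 + M$
$x{\left(u \right)} = \frac{4}{7} + \frac{u}{17}$
$\left(G{\left(b{\left(6 \right)} \right)} + 3299\right) + x{\left(k{\left(-4 \right)} \right)} = \left(0 + 3299\right) + \left(\frac{4}{7} + \frac{-1 - 4}{17}\right) = 3299 + \left(\frac{4}{7} + \frac{1}{17} \left(-5\right)\right) = 3299 + \left(\frac{4}{7} - \frac{5}{17}\right) = 3299 + \frac{33}{119} = \frac{392614}{119}$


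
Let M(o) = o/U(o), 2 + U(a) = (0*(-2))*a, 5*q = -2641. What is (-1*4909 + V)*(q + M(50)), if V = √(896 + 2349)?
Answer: 13578294/5 - 2766*√3245/5 ≈ 2.6841e+6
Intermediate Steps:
q = -2641/5 (q = (⅕)*(-2641) = -2641/5 ≈ -528.20)
U(a) = -2 (U(a) = -2 + (0*(-2))*a = -2 + 0*a = -2 + 0 = -2)
M(o) = -o/2 (M(o) = o/(-2) = o*(-½) = -o/2)
V = √3245 ≈ 56.965
(-1*4909 + V)*(q + M(50)) = (-1*4909 + √3245)*(-2641/5 - ½*50) = (-4909 + √3245)*(-2641/5 - 25) = (-4909 + √3245)*(-2766/5) = 13578294/5 - 2766*√3245/5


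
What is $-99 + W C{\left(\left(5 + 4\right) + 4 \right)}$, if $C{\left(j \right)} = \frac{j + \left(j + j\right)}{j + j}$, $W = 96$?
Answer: $45$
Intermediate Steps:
$C{\left(j \right)} = \frac{3}{2}$ ($C{\left(j \right)} = \frac{j + 2 j}{2 j} = 3 j \frac{1}{2 j} = \frac{3}{2}$)
$-99 + W C{\left(\left(5 + 4\right) + 4 \right)} = -99 + 96 \cdot \frac{3}{2} = -99 + 144 = 45$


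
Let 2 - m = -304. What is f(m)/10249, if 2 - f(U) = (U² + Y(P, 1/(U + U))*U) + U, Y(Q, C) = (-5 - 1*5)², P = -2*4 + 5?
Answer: -124540/10249 ≈ -12.151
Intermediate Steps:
m = 306 (m = 2 - 1*(-304) = 2 + 304 = 306)
P = -3 (P = -8 + 5 = -3)
Y(Q, C) = 100 (Y(Q, C) = (-5 - 5)² = (-10)² = 100)
f(U) = 2 - U² - 101*U (f(U) = 2 - ((U² + 100*U) + U) = 2 - (U² + 101*U) = 2 + (-U² - 101*U) = 2 - U² - 101*U)
f(m)/10249 = (2 - 1*306² - 101*306)/10249 = (2 - 1*93636 - 30906)*(1/10249) = (2 - 93636 - 30906)*(1/10249) = -124540*1/10249 = -124540/10249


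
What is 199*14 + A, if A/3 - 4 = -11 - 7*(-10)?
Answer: 2975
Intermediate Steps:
A = 189 (A = 12 + 3*(-11 - 7*(-10)) = 12 + 3*(-11 + 70) = 12 + 3*59 = 12 + 177 = 189)
199*14 + A = 199*14 + 189 = 2786 + 189 = 2975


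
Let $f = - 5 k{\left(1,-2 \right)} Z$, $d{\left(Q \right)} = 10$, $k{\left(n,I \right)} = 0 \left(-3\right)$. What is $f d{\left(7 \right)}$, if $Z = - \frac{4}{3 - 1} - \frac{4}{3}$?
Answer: $0$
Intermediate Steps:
$k{\left(n,I \right)} = 0$
$Z = - \frac{10}{3}$ ($Z = - \frac{4}{2} - \frac{4}{3} = \left(-4\right) \frac{1}{2} - \frac{4}{3} = -2 - \frac{4}{3} = - \frac{10}{3} \approx -3.3333$)
$f = 0$ ($f = \left(-5\right) 0 \left(- \frac{10}{3}\right) = 0 \left(- \frac{10}{3}\right) = 0$)
$f d{\left(7 \right)} = 0 \cdot 10 = 0$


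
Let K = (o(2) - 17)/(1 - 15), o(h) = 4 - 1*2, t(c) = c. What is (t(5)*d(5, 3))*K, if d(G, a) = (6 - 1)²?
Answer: 1875/14 ≈ 133.93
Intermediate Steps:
o(h) = 2 (o(h) = 4 - 2 = 2)
d(G, a) = 25 (d(G, a) = 5² = 25)
K = 15/14 (K = (2 - 17)/(1 - 15) = -15/(-14) = -15*(-1/14) = 15/14 ≈ 1.0714)
(t(5)*d(5, 3))*K = (5*25)*(15/14) = 125*(15/14) = 1875/14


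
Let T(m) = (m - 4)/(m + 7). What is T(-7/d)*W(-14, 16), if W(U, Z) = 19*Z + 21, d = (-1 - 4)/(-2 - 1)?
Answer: -13325/14 ≈ -951.79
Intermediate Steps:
d = 5/3 (d = -5/(-3) = -5*(-⅓) = 5/3 ≈ 1.6667)
W(U, Z) = 21 + 19*Z
T(m) = (-4 + m)/(7 + m)
T(-7/d)*W(-14, 16) = ((-4 - 7/5/3)/(7 - 7/5/3))*(21 + 19*16) = ((-4 - 7*⅗)/(7 - 7*⅗))*(21 + 304) = ((-4 - 21/5)/(7 - 21/5))*325 = (-41/5/(14/5))*325 = ((5/14)*(-41/5))*325 = -41/14*325 = -13325/14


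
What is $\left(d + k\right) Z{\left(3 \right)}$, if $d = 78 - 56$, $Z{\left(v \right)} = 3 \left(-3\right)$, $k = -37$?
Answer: $135$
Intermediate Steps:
$Z{\left(v \right)} = -9$
$d = 22$
$\left(d + k\right) Z{\left(3 \right)} = \left(22 - 37\right) \left(-9\right) = \left(-15\right) \left(-9\right) = 135$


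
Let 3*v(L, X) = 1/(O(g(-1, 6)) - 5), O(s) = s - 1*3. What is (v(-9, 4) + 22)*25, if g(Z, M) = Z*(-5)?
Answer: 4925/9 ≈ 547.22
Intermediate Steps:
g(Z, M) = -5*Z
O(s) = -3 + s (O(s) = s - 3 = -3 + s)
v(L, X) = -1/9 (v(L, X) = 1/(3*((-3 - 5*(-1)) - 5)) = 1/(3*((-3 + 5) - 5)) = 1/(3*(2 - 5)) = (1/3)/(-3) = (1/3)*(-1/3) = -1/9)
(v(-9, 4) + 22)*25 = (-1/9 + 22)*25 = (197/9)*25 = 4925/9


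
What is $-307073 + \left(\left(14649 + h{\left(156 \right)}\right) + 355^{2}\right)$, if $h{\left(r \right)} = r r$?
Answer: $-142063$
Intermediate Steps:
$h{\left(r \right)} = r^{2}$
$-307073 + \left(\left(14649 + h{\left(156 \right)}\right) + 355^{2}\right) = -307073 + \left(\left(14649 + 156^{2}\right) + 355^{2}\right) = -307073 + \left(\left(14649 + 24336\right) + 126025\right) = -307073 + \left(38985 + 126025\right) = -307073 + 165010 = -142063$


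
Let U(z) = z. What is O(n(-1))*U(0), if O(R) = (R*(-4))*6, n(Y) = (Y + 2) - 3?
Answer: 0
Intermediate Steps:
n(Y) = -1 + Y (n(Y) = (2 + Y) - 3 = -1 + Y)
O(R) = -24*R (O(R) = -4*R*6 = -24*R)
O(n(-1))*U(0) = -24*(-1 - 1)*0 = -24*(-2)*0 = 48*0 = 0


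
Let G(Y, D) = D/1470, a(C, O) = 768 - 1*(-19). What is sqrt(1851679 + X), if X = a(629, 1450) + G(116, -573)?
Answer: 3*sqrt(1008564610)/70 ≈ 1361.1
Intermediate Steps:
a(C, O) = 787 (a(C, O) = 768 + 19 = 787)
G(Y, D) = D/1470 (G(Y, D) = D*(1/1470) = D/1470)
X = 385439/490 (X = 787 + (1/1470)*(-573) = 787 - 191/490 = 385439/490 ≈ 786.61)
sqrt(1851679 + X) = sqrt(1851679 + 385439/490) = sqrt(907708149/490) = 3*sqrt(1008564610)/70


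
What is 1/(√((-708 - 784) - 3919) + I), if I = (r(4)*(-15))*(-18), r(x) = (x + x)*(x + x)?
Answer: 17280/298603811 - I*√5411/298603811 ≈ 5.7869e-5 - 2.4634e-7*I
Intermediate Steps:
r(x) = 4*x² (r(x) = (2*x)*(2*x) = 4*x²)
I = 17280 (I = ((4*4²)*(-15))*(-18) = ((4*16)*(-15))*(-18) = (64*(-15))*(-18) = -960*(-18) = 17280)
1/(√((-708 - 784) - 3919) + I) = 1/(√((-708 - 784) - 3919) + 17280) = 1/(√(-1492 - 3919) + 17280) = 1/(√(-5411) + 17280) = 1/(I*√5411 + 17280) = 1/(17280 + I*√5411)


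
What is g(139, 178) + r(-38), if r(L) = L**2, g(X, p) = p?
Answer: 1622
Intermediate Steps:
g(139, 178) + r(-38) = 178 + (-38)**2 = 178 + 1444 = 1622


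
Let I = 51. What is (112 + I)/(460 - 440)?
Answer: 163/20 ≈ 8.1500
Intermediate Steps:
(112 + I)/(460 - 440) = (112 + 51)/(460 - 440) = 163/20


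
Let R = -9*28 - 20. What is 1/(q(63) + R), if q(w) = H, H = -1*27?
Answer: -1/299 ≈ -0.0033445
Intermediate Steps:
H = -27
q(w) = -27
R = -272 (R = -252 - 20 = -272)
1/(q(63) + R) = 1/(-27 - 272) = 1/(-299) = -1/299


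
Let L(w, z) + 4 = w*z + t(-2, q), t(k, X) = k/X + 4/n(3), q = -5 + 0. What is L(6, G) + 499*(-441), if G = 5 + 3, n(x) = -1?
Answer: -1100093/5 ≈ -2.2002e+5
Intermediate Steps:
q = -5
t(k, X) = -4 + k/X (t(k, X) = k/X + 4/(-1) = k/X + 4*(-1) = k/X - 4 = -4 + k/X)
G = 8
L(w, z) = -38/5 + w*z (L(w, z) = -4 + (w*z + (-4 - 2/(-5))) = -4 + (w*z + (-4 - 2*(-⅕))) = -4 + (w*z + (-4 + ⅖)) = -4 + (w*z - 18/5) = -4 + (-18/5 + w*z) = -38/5 + w*z)
L(6, G) + 499*(-441) = (-38/5 + 6*8) + 499*(-441) = (-38/5 + 48) - 220059 = 202/5 - 220059 = -1100093/5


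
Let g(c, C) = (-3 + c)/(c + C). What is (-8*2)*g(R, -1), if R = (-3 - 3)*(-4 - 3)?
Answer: -624/41 ≈ -15.220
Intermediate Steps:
R = 42 (R = -6*(-7) = 42)
g(c, C) = (-3 + c)/(C + c)
(-8*2)*g(R, -1) = (-8*2)*((-3 + 42)/(-1 + 42)) = -16*39/41 = -624/41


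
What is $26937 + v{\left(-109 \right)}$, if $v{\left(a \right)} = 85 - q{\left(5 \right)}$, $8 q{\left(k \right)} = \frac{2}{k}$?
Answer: $\frac{540439}{20} \approx 27022.0$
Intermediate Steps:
$q{\left(k \right)} = \frac{1}{4 k}$ ($q{\left(k \right)} = \frac{2 \frac{1}{k}}{8} = \frac{1}{4 k}$)
$v{\left(a \right)} = \frac{1699}{20}$ ($v{\left(a \right)} = 85 - \frac{1}{4 \cdot 5} = 85 - \frac{1}{4} \cdot \frac{1}{5} = 85 - \frac{1}{20} = \frac{1699}{20}$)
$26937 + v{\left(-109 \right)} = 26937 + \frac{1699}{20} = \frac{540439}{20}$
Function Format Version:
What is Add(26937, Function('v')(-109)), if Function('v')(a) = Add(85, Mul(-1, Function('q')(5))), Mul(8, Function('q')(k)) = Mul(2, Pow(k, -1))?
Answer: Rational(540439, 20) ≈ 27022.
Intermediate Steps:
Function('q')(k) = Mul(Rational(1, 4), Pow(k, -1)) (Function('q')(k) = Mul(Rational(1, 8), Mul(2, Pow(k, -1))) = Mul(Rational(1, 4), Pow(k, -1)))
Function('v')(a) = Rational(1699, 20) (Function('v')(a) = Add(85, Mul(-1, Mul(Rational(1, 4), Pow(5, -1)))) = Add(85, Mul(-1, Mul(Rational(1, 4), Rational(1, 5)))) = Add(85, Mul(-1, Rational(1, 20))) = Add(85, Rational(-1, 20)) = Rational(1699, 20))
Add(26937, Function('v')(-109)) = Add(26937, Rational(1699, 20)) = Rational(540439, 20)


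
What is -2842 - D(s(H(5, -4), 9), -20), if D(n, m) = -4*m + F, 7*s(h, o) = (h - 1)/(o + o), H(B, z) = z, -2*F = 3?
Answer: -5841/2 ≈ -2920.5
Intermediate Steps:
F = -3/2 (F = -½*3 = -3/2 ≈ -1.5000)
s(h, o) = (-1 + h)/(14*o) (s(h, o) = ((h - 1)/(o + o))/7 = ((-1 + h)/((2*o)))/7 = ((-1 + h)*(1/(2*o)))/7 = ((-1 + h)/(2*o))/7 = (-1 + h)/(14*o))
D(n, m) = -3/2 - 4*m (D(n, m) = -4*m - 3/2 = -3/2 - 4*m)
-2842 - D(s(H(5, -4), 9), -20) = -2842 - (-3/2 - 4*(-20)) = -2842 - (-3/2 + 80) = -2842 - 1*157/2 = -2842 - 157/2 = -5841/2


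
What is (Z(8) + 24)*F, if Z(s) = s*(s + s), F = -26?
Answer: -3952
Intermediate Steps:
Z(s) = 2*s**2 (Z(s) = s*(2*s) = 2*s**2)
(Z(8) + 24)*F = (2*8**2 + 24)*(-26) = (2*64 + 24)*(-26) = (128 + 24)*(-26) = 152*(-26) = -3952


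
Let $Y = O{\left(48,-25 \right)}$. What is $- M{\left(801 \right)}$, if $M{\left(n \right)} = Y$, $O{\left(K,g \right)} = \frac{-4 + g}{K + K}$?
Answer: $\frac{29}{96} \approx 0.30208$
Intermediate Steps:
$O{\left(K,g \right)} = \frac{-4 + g}{2 K}$
$Y = - \frac{29}{96}$ ($Y = \frac{-4 - 25}{2 \cdot 48} = \frac{1}{2} \cdot \frac{1}{48} \left(-29\right) = - \frac{29}{96} \approx -0.30208$)
$M{\left(n \right)} = - \frac{29}{96}$
$- M{\left(801 \right)} = \left(-1\right) \left(- \frac{29}{96}\right) = \frac{29}{96}$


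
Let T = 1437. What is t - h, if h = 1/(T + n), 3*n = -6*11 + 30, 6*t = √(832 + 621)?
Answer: -1/1425 + √1453/6 ≈ 6.3523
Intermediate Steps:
t = √1453/6 (t = √(832 + 621)/6 = √1453/6 ≈ 6.3530)
n = -12 (n = (-6*11 + 30)/3 = (-66 + 30)/3 = (⅓)*(-36) = -12)
h = 1/1425 (h = 1/(1437 - 12) = 1/1425 ≈ 0.00070175)
t - h = √1453/6 - 1*1/1425 = √1453/6 - 1/1425 = -1/1425 + √1453/6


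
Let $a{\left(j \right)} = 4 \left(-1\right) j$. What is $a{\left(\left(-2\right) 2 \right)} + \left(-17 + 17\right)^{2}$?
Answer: $16$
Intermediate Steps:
$a{\left(j \right)} = - 4 j$
$a{\left(\left(-2\right) 2 \right)} + \left(-17 + 17\right)^{2} = - 4 \left(\left(-2\right) 2\right) + \left(-17 + 17\right)^{2} = \left(-4\right) \left(-4\right) + 0^{2} = 16 + 0 = 16$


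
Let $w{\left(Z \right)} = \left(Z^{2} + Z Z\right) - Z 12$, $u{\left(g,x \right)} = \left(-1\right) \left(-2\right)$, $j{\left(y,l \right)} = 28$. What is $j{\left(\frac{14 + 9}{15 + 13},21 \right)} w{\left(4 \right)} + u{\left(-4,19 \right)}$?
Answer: $-446$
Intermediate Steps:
$u{\left(g,x \right)} = 2$
$w{\left(Z \right)} = - 12 Z + 2 Z^{2}$ ($w{\left(Z \right)} = \left(Z^{2} + Z^{2}\right) - 12 Z = 2 Z^{2} - 12 Z = - 12 Z + 2 Z^{2}$)
$j{\left(\frac{14 + 9}{15 + 13},21 \right)} w{\left(4 \right)} + u{\left(-4,19 \right)} = 28 \cdot 2 \cdot 4 \left(-6 + 4\right) + 2 = 28 \cdot 2 \cdot 4 \left(-2\right) + 2 = 28 \left(-16\right) + 2 = -448 + 2 = -446$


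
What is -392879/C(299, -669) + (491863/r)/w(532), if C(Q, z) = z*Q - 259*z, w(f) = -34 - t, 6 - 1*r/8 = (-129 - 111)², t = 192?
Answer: 1705151402737/116104896480 ≈ 14.686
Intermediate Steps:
r = -460752 (r = 48 - 8*(-129 - 111)² = 48 - 8*(-240)² = 48 - 8*57600 = 48 - 460800 = -460752)
w(f) = -226 (w(f) = -34 - 1*192 = -34 - 192 = -226)
C(Q, z) = -259*z + Q*z (C(Q, z) = Q*z - 259*z = -259*z + Q*z)
-392879/C(299, -669) + (491863/r)/w(532) = -392879*(-1/(669*(-259 + 299))) + (491863/(-460752))/(-226) = -392879/((-669*40)) + (491863*(-1/460752))*(-1/226) = -392879/(-26760) - 491863/460752*(-1/226) = -392879*(-1/26760) + 491863/104129952 = 392879/26760 + 491863/104129952 = 1705151402737/116104896480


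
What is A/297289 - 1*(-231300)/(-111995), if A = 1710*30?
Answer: -12603520440/6658976311 ≈ -1.8927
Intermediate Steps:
A = 51300
A/297289 - 1*(-231300)/(-111995) = 51300/297289 - 1*(-231300)/(-111995) = 51300*(1/297289) + 231300*(-1/111995) = 51300/297289 - 46260/22399 = -12603520440/6658976311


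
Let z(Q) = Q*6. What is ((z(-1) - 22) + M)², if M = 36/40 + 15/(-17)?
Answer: 22629049/28900 ≈ 783.01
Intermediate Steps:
M = 3/170 (M = 36*(1/40) + 15*(-1/17) = 9/10 - 15/17 = 3/170 ≈ 0.017647)
z(Q) = 6*Q
((z(-1) - 22) + M)² = ((6*(-1) - 22) + 3/170)² = ((-6 - 22) + 3/170)² = (-28 + 3/170)² = (-4757/170)² = 22629049/28900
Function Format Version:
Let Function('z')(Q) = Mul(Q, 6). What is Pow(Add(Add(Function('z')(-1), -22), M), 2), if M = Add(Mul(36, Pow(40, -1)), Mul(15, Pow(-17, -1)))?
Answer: Rational(22629049, 28900) ≈ 783.01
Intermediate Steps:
M = Rational(3, 170) (M = Add(Mul(36, Rational(1, 40)), Mul(15, Rational(-1, 17))) = Add(Rational(9, 10), Rational(-15, 17)) = Rational(3, 170) ≈ 0.017647)
Function('z')(Q) = Mul(6, Q)
Pow(Add(Add(Function('z')(-1), -22), M), 2) = Pow(Add(Add(Mul(6, -1), -22), Rational(3, 170)), 2) = Pow(Add(Add(-6, -22), Rational(3, 170)), 2) = Pow(Add(-28, Rational(3, 170)), 2) = Pow(Rational(-4757, 170), 2) = Rational(22629049, 28900)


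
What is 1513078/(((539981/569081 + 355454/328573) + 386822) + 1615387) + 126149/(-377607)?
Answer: 9934242880555891765417/23561590023533250415638 ≈ 0.42163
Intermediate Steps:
1513078/(((539981/569081 + 355454/328573) + 386822) + 1615387) + 126149/(-377607) = 1513078/(((539981*(1/569081) + 355454*(1/328573)) + 386822) + 1615387) + 126149*(-1/377607) = 1513078/(((539981/569081 + 355454/328573) + 386822) + 1615387) - 126149/377607 = 1513078/((379705294887/186984651413 + 386822) + 1615387) - 126149/377607 = 1513078/(72330156534174373/186984651413 + 1615387) - 126149/377607 = 1513078/(374382731626266204/186984651413) - 126149/377607 = 1513078*(186984651413/374382731626266204) - 126149/377607 = 141461181195339607/187191365813133102 - 126149/377607 = 9934242880555891765417/23561590023533250415638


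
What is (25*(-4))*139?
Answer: -13900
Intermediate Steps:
(25*(-4))*139 = -100*139 = -13900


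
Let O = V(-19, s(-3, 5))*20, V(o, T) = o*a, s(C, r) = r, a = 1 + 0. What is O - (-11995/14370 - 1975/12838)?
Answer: -3496040512/9224103 ≈ -379.01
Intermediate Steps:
a = 1
V(o, T) = o (V(o, T) = o*1 = o)
O = -380 (O = -19*20 = -380)
O - (-11995/14370 - 1975/12838) = -380 - (-11995/14370 - 1975/12838) = -380 - (-11995*1/14370 - 1975*1/12838) = -380 - (-2399/2874 - 1975/12838) = -380 - 1*(-9118628/9224103) = -380 + 9118628/9224103 = -3496040512/9224103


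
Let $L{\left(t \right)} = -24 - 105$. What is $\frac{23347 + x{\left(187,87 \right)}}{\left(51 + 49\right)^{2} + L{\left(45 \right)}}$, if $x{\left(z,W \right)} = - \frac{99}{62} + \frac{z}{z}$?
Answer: $\frac{1447477}{612002} \approx 2.3652$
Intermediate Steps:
$x{\left(z,W \right)} = - \frac{37}{62}$ ($x{\left(z,W \right)} = \left(-99\right) \frac{1}{62} + 1 = - \frac{99}{62} + 1 = - \frac{37}{62}$)
$L{\left(t \right)} = -129$
$\frac{23347 + x{\left(187,87 \right)}}{\left(51 + 49\right)^{2} + L{\left(45 \right)}} = \frac{23347 - \frac{37}{62}}{\left(51 + 49\right)^{2} - 129} = \frac{1447477}{62 \left(100^{2} - 129\right)} = \frac{1447477}{62 \left(10000 - 129\right)} = \frac{1447477}{62 \cdot 9871} = \frac{1447477}{62} \cdot \frac{1}{9871} = \frac{1447477}{612002}$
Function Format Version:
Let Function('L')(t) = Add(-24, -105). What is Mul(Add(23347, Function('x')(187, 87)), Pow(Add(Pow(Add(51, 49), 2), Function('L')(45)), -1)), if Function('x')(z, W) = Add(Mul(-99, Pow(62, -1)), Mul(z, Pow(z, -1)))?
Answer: Rational(1447477, 612002) ≈ 2.3652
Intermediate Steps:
Function('x')(z, W) = Rational(-37, 62) (Function('x')(z, W) = Add(Mul(-99, Rational(1, 62)), 1) = Add(Rational(-99, 62), 1) = Rational(-37, 62))
Function('L')(t) = -129
Mul(Add(23347, Function('x')(187, 87)), Pow(Add(Pow(Add(51, 49), 2), Function('L')(45)), -1)) = Mul(Add(23347, Rational(-37, 62)), Pow(Add(Pow(Add(51, 49), 2), -129), -1)) = Mul(Rational(1447477, 62), Pow(Add(Pow(100, 2), -129), -1)) = Mul(Rational(1447477, 62), Pow(Add(10000, -129), -1)) = Mul(Rational(1447477, 62), Pow(9871, -1)) = Mul(Rational(1447477, 62), Rational(1, 9871)) = Rational(1447477, 612002)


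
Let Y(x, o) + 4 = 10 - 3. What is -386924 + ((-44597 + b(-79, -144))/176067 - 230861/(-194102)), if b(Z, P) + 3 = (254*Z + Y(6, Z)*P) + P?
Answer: -13223083014637613/34174956834 ≈ -3.8692e+5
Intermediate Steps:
Y(x, o) = 3 (Y(x, o) = -4 + (10 - 3) = -4 + 7 = 3)
b(Z, P) = -3 + 4*P + 254*Z (b(Z, P) = -3 + ((254*Z + 3*P) + P) = -3 + ((3*P + 254*Z) + P) = -3 + (4*P + 254*Z) = -3 + 4*P + 254*Z)
-386924 + ((-44597 + b(-79, -144))/176067 - 230861/(-194102)) = -386924 + ((-44597 + (-3 + 4*(-144) + 254*(-79)))/176067 - 230861/(-194102)) = -386924 + ((-44597 + (-3 - 576 - 20066))*(1/176067) - 230861*(-1/194102)) = -386924 + ((-44597 - 20645)*(1/176067) + 230861/194102) = -386924 + (-65242*1/176067 + 230861/194102) = -386924 + (-65242/176067 + 230861/194102) = -386924 + 27983401003/34174956834 = -13223083014637613/34174956834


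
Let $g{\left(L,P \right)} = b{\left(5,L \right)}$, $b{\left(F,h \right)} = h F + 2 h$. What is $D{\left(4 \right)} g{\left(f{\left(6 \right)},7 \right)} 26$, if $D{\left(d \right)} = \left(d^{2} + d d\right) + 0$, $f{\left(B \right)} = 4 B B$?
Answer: $838656$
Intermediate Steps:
$f{\left(B \right)} = 4 B^{2}$
$b{\left(F,h \right)} = 2 h + F h$ ($b{\left(F,h \right)} = F h + 2 h = 2 h + F h$)
$g{\left(L,P \right)} = 7 L$ ($g{\left(L,P \right)} = L \left(2 + 5\right) = L 7 = 7 L$)
$D{\left(d \right)} = 2 d^{2}$ ($D{\left(d \right)} = \left(d^{2} + d^{2}\right) + 0 = 2 d^{2} + 0 = 2 d^{2}$)
$D{\left(4 \right)} g{\left(f{\left(6 \right)},7 \right)} 26 = 2 \cdot 4^{2} \cdot 7 \cdot 4 \cdot 6^{2} \cdot 26 = 2 \cdot 16 \cdot 7 \cdot 4 \cdot 36 \cdot 26 = 32 \cdot 7 \cdot 144 \cdot 26 = 32 \cdot 1008 \cdot 26 = 32256 \cdot 26 = 838656$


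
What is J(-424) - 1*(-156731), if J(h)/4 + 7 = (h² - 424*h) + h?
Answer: 1593215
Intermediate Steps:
J(h) = -28 - 1692*h + 4*h² (J(h) = -28 + 4*((h² - 424*h) + h) = -28 + 4*(h² - 423*h) = -28 + (-1692*h + 4*h²) = -28 - 1692*h + 4*h²)
J(-424) - 1*(-156731) = (-28 - 1692*(-424) + 4*(-424)²) - 1*(-156731) = (-28 + 717408 + 4*179776) + 156731 = (-28 + 717408 + 719104) + 156731 = 1436484 + 156731 = 1593215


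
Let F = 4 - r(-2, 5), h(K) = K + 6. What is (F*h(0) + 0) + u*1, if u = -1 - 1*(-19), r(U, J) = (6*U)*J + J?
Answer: 372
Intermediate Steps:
r(U, J) = J + 6*J*U (r(U, J) = 6*J*U + J = J + 6*J*U)
u = 18 (u = -1 + 19 = 18)
h(K) = 6 + K
F = 59 (F = 4 - 5*(1 + 6*(-2)) = 4 - 5*(1 - 12) = 4 - 5*(-11) = 4 - 1*(-55) = 4 + 55 = 59)
(F*h(0) + 0) + u*1 = (59*(6 + 0) + 0) + 18*1 = (59*6 + 0) + 18 = (354 + 0) + 18 = 354 + 18 = 372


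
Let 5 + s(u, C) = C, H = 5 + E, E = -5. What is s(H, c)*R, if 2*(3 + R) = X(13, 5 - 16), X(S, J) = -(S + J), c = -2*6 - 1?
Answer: 72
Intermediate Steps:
c = -13 (c = -12 - 1 = -13)
X(S, J) = -J - S (X(S, J) = -(J + S) = -J - S)
R = -4 (R = -3 + (-(5 - 16) - 1*13)/2 = -3 + (-1*(-11) - 13)/2 = -3 + (11 - 13)/2 = -3 + (1/2)*(-2) = -3 - 1 = -4)
H = 0 (H = 5 - 5 = 0)
s(u, C) = -5 + C
s(H, c)*R = (-5 - 13)*(-4) = -18*(-4) = 72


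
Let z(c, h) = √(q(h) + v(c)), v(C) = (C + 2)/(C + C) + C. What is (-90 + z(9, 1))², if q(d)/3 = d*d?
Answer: (540 - √454)²/36 ≈ 7473.4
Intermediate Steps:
q(d) = 3*d² (q(d) = 3*(d*d) = 3*d²)
v(C) = C + (2 + C)/(2*C) (v(C) = (2 + C)/((2*C)) + C = (2 + C)*(1/(2*C)) + C = (2 + C)/(2*C) + C = C + (2 + C)/(2*C))
z(c, h) = √(½ + c + 1/c + 3*h²) (z(c, h) = √(3*h² + (½ + c + 1/c)) = √(½ + c + 1/c + 3*h²))
(-90 + z(9, 1))² = (-90 + √(2 + 4*9 + 4/9 + 12*1²)/2)² = (-90 + √(2 + 36 + 4*(⅑) + 12*1)/2)² = (-90 + √(2 + 36 + 4/9 + 12)/2)² = (-90 + √(454/9)/2)² = (-90 + (√454/3)/2)² = (-90 + √454/6)²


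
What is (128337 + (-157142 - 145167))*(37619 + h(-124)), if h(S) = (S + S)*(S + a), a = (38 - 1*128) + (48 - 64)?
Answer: -16468015548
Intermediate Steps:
a = -106 (a = (38 - 128) - 16 = -90 - 16 = -106)
h(S) = 2*S*(-106 + S) (h(S) = (S + S)*(S - 106) = (2*S)*(-106 + S) = 2*S*(-106 + S))
(128337 + (-157142 - 145167))*(37619 + h(-124)) = (128337 + (-157142 - 145167))*(37619 + 2*(-124)*(-106 - 124)) = (128337 - 302309)*(37619 + 2*(-124)*(-230)) = -173972*(37619 + 57040) = -173972*94659 = -16468015548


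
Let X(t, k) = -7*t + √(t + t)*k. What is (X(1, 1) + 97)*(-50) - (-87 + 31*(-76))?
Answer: -2057 - 50*√2 ≈ -2127.7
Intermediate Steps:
X(t, k) = -7*t + k*√2*√t (X(t, k) = -7*t + √(2*t)*k = -7*t + (√2*√t)*k = -7*t + k*√2*√t)
(X(1, 1) + 97)*(-50) - (-87 + 31*(-76)) = ((-7*1 + 1*√2*√1) + 97)*(-50) - (-87 + 31*(-76)) = ((-7 + 1*√2*1) + 97)*(-50) - (-87 - 2356) = ((-7 + √2) + 97)*(-50) - 1*(-2443) = (90 + √2)*(-50) + 2443 = (-4500 - 50*√2) + 2443 = -2057 - 50*√2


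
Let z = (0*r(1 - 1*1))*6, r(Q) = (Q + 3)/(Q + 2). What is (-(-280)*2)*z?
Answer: 0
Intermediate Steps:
r(Q) = (3 + Q)/(2 + Q)
z = 0 (z = (0*((3 + (1 - 1*1))/(2 + (1 - 1*1))))*6 = (0*((3 + (1 - 1))/(2 + (1 - 1))))*6 = (0*((3 + 0)/(2 + 0)))*6 = (0*(3/2))*6 = 0*6 = 0)
(-(-280)*2)*z = -(-280)*2*0 = -40*(-14)*0 = 560*0 = 0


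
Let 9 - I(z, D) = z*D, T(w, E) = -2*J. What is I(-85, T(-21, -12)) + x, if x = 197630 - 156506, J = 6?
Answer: 40113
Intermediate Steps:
x = 41124
T(w, E) = -12 (T(w, E) = -2*6 = -12)
I(z, D) = 9 - D*z (I(z, D) = 9 - z*D = 9 - D*z)
I(-85, T(-21, -12)) + x = (9 - 1*(-12)*(-85)) + 41124 = (9 - 1020) + 41124 = -1011 + 41124 = 40113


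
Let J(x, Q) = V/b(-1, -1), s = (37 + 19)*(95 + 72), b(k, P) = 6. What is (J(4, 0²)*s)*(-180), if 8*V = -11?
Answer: 385770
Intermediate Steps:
V = -11/8 (V = (⅛)*(-11) = -11/8 ≈ -1.3750)
s = 9352 (s = 56*167 = 9352)
J(x, Q) = -11/48 (J(x, Q) = -11/8/6 = -11/8*⅙ = -11/48)
(J(4, 0²)*s)*(-180) = -11/48*9352*(-180) = -12859/6*(-180) = 385770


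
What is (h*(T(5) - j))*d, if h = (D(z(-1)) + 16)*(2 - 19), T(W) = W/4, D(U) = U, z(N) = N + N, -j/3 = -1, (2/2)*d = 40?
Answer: 16660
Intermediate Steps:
d = 40
j = 3 (j = -3*(-1) = 3)
z(N) = 2*N
T(W) = W/4 (T(W) = W*(1/4) = W/4)
h = -238 (h = (2*(-1) + 16)*(2 - 19) = (-2 + 16)*(-17) = 14*(-17) = -238)
(h*(T(5) - j))*d = -238*((1/4)*5 - 1*3)*40 = -238*(5/4 - 3)*40 = -238*(-7/4)*40 = (833/2)*40 = 16660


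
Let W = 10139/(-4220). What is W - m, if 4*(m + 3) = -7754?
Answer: 8182991/4220 ≈ 1939.1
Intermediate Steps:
m = -3883/2 (m = -3 + (1/4)*(-7754) = -3 - 3877/2 = -3883/2 ≈ -1941.5)
W = -10139/4220 (W = 10139*(-1/4220) = -10139/4220 ≈ -2.4026)
W - m = -10139/4220 - 1*(-3883/2) = -10139/4220 + 3883/2 = 8182991/4220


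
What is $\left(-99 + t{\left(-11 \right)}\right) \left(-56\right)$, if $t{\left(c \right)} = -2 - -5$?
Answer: $5376$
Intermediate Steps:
$t{\left(c \right)} = 3$ ($t{\left(c \right)} = -2 + 5 = 3$)
$\left(-99 + t{\left(-11 \right)}\right) \left(-56\right) = \left(-99 + 3\right) \left(-56\right) = \left(-96\right) \left(-56\right) = 5376$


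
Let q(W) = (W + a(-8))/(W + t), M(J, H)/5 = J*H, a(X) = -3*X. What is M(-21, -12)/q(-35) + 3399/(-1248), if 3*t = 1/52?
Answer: 18329777/4576 ≈ 4005.6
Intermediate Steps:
t = 1/156 (t = (1/3)/52 = (1/3)*(1/52) = 1/156 ≈ 0.0064103)
M(J, H) = 5*H*J (M(J, H) = 5*(J*H) = 5*(H*J) = 5*H*J)
q(W) = (24 + W)/(1/156 + W) (q(W) = (W - 3*(-8))/(W + 1/156) = (W + 24)/(1/156 + W) = (24 + W)/(1/156 + W))
M(-21, -12)/q(-35) + 3399/(-1248) = (5*(-12)*(-21))/((156*(24 - 35)/(1 + 156*(-35)))) + 3399/(-1248) = 1260/((156*(-11)/(1 - 5460))) + 3399*(-1/1248) = 1260/((156*(-11)/(-5459))) - 1133/416 = 1260/((156*(-1/5459)*(-11))) - 1133/416 = 1260/(1716/5459) - 1133/416 = 1260*(5459/1716) - 1133/416 = 573195/143 - 1133/416 = 18329777/4576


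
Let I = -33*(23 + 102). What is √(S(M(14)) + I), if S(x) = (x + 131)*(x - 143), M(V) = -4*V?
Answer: 5*I*√762 ≈ 138.02*I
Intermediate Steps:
I = -4125 (I = -33*125 = -4125)
S(x) = (-143 + x)*(131 + x) (S(x) = (131 + x)*(-143 + x) = (-143 + x)*(131 + x))
√(S(M(14)) + I) = √((-18733 + (-4*14)² - (-48)*14) - 4125) = √((-18733 + (-56)² - 12*(-56)) - 4125) = √((-18733 + 3136 + 672) - 4125) = √(-14925 - 4125) = √(-19050) = 5*I*√762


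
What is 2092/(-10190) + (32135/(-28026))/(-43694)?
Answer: -1280734446199/6239174184180 ≈ -0.20527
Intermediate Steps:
2092/(-10190) + (32135/(-28026))/(-43694) = 2092*(-1/10190) + (32135*(-1/28026))*(-1/43694) = -1046/5095 - 32135/28026*(-1/43694) = -1046/5095 + 32135/1224568044 = -1280734446199/6239174184180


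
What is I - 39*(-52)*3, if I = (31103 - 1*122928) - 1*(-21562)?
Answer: -64179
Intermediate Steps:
I = -70263 (I = (31103 - 122928) + 21562 = -91825 + 21562 = -70263)
I - 39*(-52)*3 = -70263 - 39*(-52)*3 = -70263 + 2028*3 = -70263 + 6084 = -64179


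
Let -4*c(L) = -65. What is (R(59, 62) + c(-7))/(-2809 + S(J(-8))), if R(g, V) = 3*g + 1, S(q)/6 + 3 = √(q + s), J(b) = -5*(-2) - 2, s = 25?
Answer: -199689/2905724 - 2331*√33/15981482 ≈ -0.069561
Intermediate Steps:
c(L) = 65/4 (c(L) = -¼*(-65) = 65/4)
J(b) = 8 (J(b) = 10 - 2 = 8)
S(q) = -18 + 6*√(25 + q) (S(q) = -18 + 6*√(q + 25) = -18 + 6*√(25 + q))
R(g, V) = 1 + 3*g
(R(59, 62) + c(-7))/(-2809 + S(J(-8))) = ((1 + 3*59) + 65/4)/(-2809 + (-18 + 6*√(25 + 8))) = ((1 + 177) + 65/4)/(-2809 + (-18 + 6*√33)) = (178 + 65/4)/(-2827 + 6*√33) = 777/(4*(-2827 + 6*√33))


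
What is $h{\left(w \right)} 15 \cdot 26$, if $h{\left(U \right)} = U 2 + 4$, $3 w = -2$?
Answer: $1040$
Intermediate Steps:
$w = - \frac{2}{3}$ ($w = \frac{1}{3} \left(-2\right) = - \frac{2}{3} \approx -0.66667$)
$h{\left(U \right)} = 4 + 2 U$ ($h{\left(U \right)} = 2 U + 4 = 4 + 2 U$)
$h{\left(w \right)} 15 \cdot 26 = \left(4 + 2 \left(- \frac{2}{3}\right)\right) 15 \cdot 26 = \left(4 - \frac{4}{3}\right) 15 \cdot 26 = \frac{8}{3} \cdot 15 \cdot 26 = 40 \cdot 26 = 1040$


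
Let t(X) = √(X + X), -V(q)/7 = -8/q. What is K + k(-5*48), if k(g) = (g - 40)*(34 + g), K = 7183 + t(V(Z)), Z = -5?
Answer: 64863 + 4*I*√35/5 ≈ 64863.0 + 4.7329*I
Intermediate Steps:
V(q) = 56/q (V(q) = -(-56)/q = 56/q)
t(X) = √2*√X (t(X) = √(2*X) = √2*√X)
K = 7183 + 4*I*√35/5 (K = 7183 + √2*√(56/(-5)) = 7183 + √2*√(56*(-⅕)) = 7183 + √2*√(-56/5) = 7183 + √2*(2*I*√70/5) = 7183 + 4*I*√35/5 ≈ 7183.0 + 4.7329*I)
k(g) = (-40 + g)*(34 + g)
K + k(-5*48) = (7183 + 4*I*√35/5) + (-1360 + (-5*48)² - (-30)*48) = (7183 + 4*I*√35/5) + (-1360 + (-240)² - 6*(-240)) = (7183 + 4*I*√35/5) + (-1360 + 57600 + 1440) = (7183 + 4*I*√35/5) + 57680 = 64863 + 4*I*√35/5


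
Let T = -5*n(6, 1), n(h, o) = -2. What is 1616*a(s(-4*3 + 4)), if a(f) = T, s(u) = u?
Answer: 16160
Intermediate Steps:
T = 10 (T = -5*(-2) = 10)
a(f) = 10
1616*a(s(-4*3 + 4)) = 1616*10 = 16160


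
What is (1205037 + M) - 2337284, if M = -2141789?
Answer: -3274036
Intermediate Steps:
(1205037 + M) - 2337284 = (1205037 - 2141789) - 2337284 = -936752 - 2337284 = -3274036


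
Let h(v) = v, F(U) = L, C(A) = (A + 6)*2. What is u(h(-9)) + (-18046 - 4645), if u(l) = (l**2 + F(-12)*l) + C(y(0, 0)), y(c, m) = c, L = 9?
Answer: -22679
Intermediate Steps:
C(A) = 12 + 2*A (C(A) = (6 + A)*2 = 12 + 2*A)
F(U) = 9
u(l) = 12 + l**2 + 9*l (u(l) = (l**2 + 9*l) + (12 + 2*0) = (l**2 + 9*l) + (12 + 0) = (l**2 + 9*l) + 12 = 12 + l**2 + 9*l)
u(h(-9)) + (-18046 - 4645) = (12 + (-9)**2 + 9*(-9)) + (-18046 - 4645) = (12 + 81 - 81) - 22691 = 12 - 22691 = -22679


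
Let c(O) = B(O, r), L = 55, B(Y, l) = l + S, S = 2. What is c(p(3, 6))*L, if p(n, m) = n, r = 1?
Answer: 165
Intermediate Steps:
B(Y, l) = 2 + l (B(Y, l) = l + 2 = 2 + l)
c(O) = 3 (c(O) = 2 + 1 = 3)
c(p(3, 6))*L = 3*55 = 165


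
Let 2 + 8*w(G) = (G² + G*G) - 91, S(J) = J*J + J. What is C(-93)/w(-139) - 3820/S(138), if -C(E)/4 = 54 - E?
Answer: -16963522/52817637 ≈ -0.32117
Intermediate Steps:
S(J) = J + J² (S(J) = J² + J = J + J²)
C(E) = -216 + 4*E (C(E) = -4*(54 - E) = -216 + 4*E)
w(G) = -93/8 + G²/4 (w(G) = -¼ + ((G² + G*G) - 91)/8 = -¼ + ((G² + G²) - 91)/8 = -¼ + (2*G² - 91)/8 = -¼ + (-91 + 2*G²)/8 = -¼ + (-91/8 + G²/4) = -93/8 + G²/4)
C(-93)/w(-139) - 3820/S(138) = (-216 + 4*(-93))/(-93/8 + (¼)*(-139)²) - 3820*1/(138*(1 + 138)) = (-216 - 372)/(-93/8 + (¼)*19321) - 3820/(138*139) = -588/(-93/8 + 19321/4) - 3820/19182 = -588/38549/8 - 3820*1/19182 = -588*8/38549 - 1910/9591 = -672/5507 - 1910/9591 = -16963522/52817637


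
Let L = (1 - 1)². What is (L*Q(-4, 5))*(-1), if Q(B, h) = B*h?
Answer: 0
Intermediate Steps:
L = 0 (L = 0² = 0)
(L*Q(-4, 5))*(-1) = (0*(-4*5))*(-1) = (0*(-20))*(-1) = 0*(-1) = 0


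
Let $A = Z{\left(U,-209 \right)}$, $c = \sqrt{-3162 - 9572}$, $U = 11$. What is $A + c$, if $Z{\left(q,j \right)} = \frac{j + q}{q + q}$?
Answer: $-9 + i \sqrt{12734} \approx -9.0 + 112.84 i$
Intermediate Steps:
$c = i \sqrt{12734}$ ($c = \sqrt{-12734} = i \sqrt{12734} \approx 112.84 i$)
$Z{\left(q,j \right)} = \frac{j + q}{2 q}$
$A = -9$ ($A = \frac{-209 + 11}{2 \cdot 11} = \frac{1}{2} \cdot \frac{1}{11} \left(-198\right) = -9$)
$A + c = -9 + i \sqrt{12734}$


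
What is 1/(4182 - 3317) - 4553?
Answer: -3938344/865 ≈ -4553.0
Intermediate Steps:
1/(4182 - 3317) - 4553 = 1/865 - 4553 = -3938344/865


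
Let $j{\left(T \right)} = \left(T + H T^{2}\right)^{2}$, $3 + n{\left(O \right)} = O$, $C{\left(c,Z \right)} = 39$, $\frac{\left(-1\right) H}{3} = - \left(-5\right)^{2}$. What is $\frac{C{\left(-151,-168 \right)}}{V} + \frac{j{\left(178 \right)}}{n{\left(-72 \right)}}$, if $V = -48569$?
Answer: $- \frac{274300600387706321}{3642675} \approx -7.5302 \cdot 10^{10}$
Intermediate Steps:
$H = 75$ ($H = - 3 \left(- \left(-5\right)^{2}\right) = - 3 \left(\left(-1\right) 25\right) = \left(-3\right) \left(-25\right) = 75$)
$n{\left(O \right)} = -3 + O$
$j{\left(T \right)} = \left(T + 75 T^{2}\right)^{2}$
$\frac{C{\left(-151,-168 \right)}}{V} + \frac{j{\left(178 \right)}}{n{\left(-72 \right)}} = \frac{39}{-48569} + \frac{178^{2} \left(1 + 75 \cdot 178\right)^{2}}{-3 - 72} = 39 \left(- \frac{1}{48569}\right) + \frac{31684 \left(1 + 13350\right)^{2}}{-75} = - \frac{39}{48569} + 31684 \cdot 13351^{2} \left(- \frac{1}{75}\right) = - \frac{39}{48569} + 31684 \cdot 178249201 \left(- \frac{1}{75}\right) = - \frac{39}{48569} + 5647647684484 \left(- \frac{1}{75}\right) = - \frac{39}{48569} - \frac{5647647684484}{75} = - \frac{274300600387706321}{3642675}$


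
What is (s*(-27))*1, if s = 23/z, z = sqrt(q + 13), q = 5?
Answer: -207*sqrt(2)/2 ≈ -146.37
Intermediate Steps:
z = 3*sqrt(2) (z = sqrt(5 + 13) = sqrt(18) = 3*sqrt(2) ≈ 4.2426)
s = 23*sqrt(2)/6 (s = 23/((3*sqrt(2))) = 23*(sqrt(2)/6) = 23*sqrt(2)/6 ≈ 5.4212)
(s*(-27))*1 = ((23*sqrt(2)/6)*(-27))*1 = -207*sqrt(2)/2*1 = -207*sqrt(2)/2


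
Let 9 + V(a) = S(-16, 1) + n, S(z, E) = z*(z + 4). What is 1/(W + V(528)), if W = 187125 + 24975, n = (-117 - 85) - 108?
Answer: 1/211973 ≈ 4.7176e-6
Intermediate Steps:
n = -310 (n = -202 - 108 = -310)
S(z, E) = z*(4 + z)
V(a) = -127 (V(a) = -9 + (-16*(4 - 16) - 310) = -9 + (-16*(-12) - 310) = -9 + (192 - 310) = -9 - 118 = -127)
W = 212100
1/(W + V(528)) = 1/(212100 - 127) = 1/211973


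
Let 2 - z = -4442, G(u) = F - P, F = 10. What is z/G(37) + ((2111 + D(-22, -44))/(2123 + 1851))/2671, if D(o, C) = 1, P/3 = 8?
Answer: -11792762102/37150939 ≈ -317.43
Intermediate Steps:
P = 24 (P = 3*8 = 24)
G(u) = -14 (G(u) = 10 - 1*24 = 10 - 24 = -14)
z = 4444 (z = 2 - 1*(-4442) = 2 + 4442 = 4444)
z/G(37) + ((2111 + D(-22, -44))/(2123 + 1851))/2671 = 4444/(-14) + ((2111 + 1)/(2123 + 1851))/2671 = 4444*(-1/14) + (2112/3974)*(1/2671) = -2222/7 + (2112*(1/3974))*(1/2671) = -2222/7 + (1056/1987)*(1/2671) = -2222/7 + 1056/5307277 = -11792762102/37150939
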